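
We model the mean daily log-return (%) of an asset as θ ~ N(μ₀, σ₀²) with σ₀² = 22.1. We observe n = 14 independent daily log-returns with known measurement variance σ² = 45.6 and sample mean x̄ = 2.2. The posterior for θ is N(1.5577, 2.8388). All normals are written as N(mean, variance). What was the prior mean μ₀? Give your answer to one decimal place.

μ₀ = -2.8

With known observation variance, the Normal–Normal posterior has precision τ_n = τ₀ + n/σ² and mean μ_n = (τ₀μ₀ + (n/σ²)x̄)/τ_n.
Here τ₀ = 1/22.1 = 0.045249 and τ_data = 14/45.6 = 0.307018, so τ_n = 0.352267.
Rearranging for μ₀: μ₀ = (μ_n·τ_n − τ_data·x̄)/τ₀ = (1.5577·0.352267 − 0.307018·2.2) / 0.045249 = -0.126713/0.045249 ≈ -2.8.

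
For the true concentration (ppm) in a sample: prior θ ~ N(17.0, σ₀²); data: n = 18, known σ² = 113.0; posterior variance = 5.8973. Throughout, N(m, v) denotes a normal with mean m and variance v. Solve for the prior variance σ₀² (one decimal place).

For the Normal–Normal model with known σ², precisions add: τ_n = τ₀ + n/σ².
So 1/σ₀² = 1/5.8973 − 18/113.0 = 0.169569 − 0.159292 = 0.010277.
Hence σ₀² = 1/0.010277 ≈ 97.3.

σ₀² = 97.3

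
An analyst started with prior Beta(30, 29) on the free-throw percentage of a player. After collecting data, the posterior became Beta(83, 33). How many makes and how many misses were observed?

53 makes and 4 misses

Beta is conjugate to the binomial likelihood: posterior = Beta(α+s, β+f).
Match parameters: s=83−30=53, f=33−29=4.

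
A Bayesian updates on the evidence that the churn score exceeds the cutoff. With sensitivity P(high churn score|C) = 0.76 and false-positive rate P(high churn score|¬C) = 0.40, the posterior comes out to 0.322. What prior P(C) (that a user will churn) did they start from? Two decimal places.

Bayes' rule in odds form gives O(C|E) = O(C)·[P(E|C)/P(E|¬C)], hence O(C) = O(C|E)/LR.
Posterior odds = 0.322/(1−0.322) = 0.4749. LR = 0.76/0.40 = 1.9000.
Prior odds = 0.4749/1.9000 = 0.2499, so P(C) = 0.2499/(1+0.2499) ≈ 0.20.

P(C) = 0.20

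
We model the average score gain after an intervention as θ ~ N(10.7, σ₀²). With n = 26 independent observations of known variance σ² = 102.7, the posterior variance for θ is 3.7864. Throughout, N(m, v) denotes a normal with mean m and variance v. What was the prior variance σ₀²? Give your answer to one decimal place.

Posterior precision equals prior precision plus data precision: 1/σ_n² = 1/σ₀² + n/σ².
So 1/σ₀² = 1/3.7864 − 26/102.7 = 0.264103 − 0.253165 = 0.010938.
Hence σ₀² = 1/0.010938 ≈ 91.4.

σ₀² = 91.4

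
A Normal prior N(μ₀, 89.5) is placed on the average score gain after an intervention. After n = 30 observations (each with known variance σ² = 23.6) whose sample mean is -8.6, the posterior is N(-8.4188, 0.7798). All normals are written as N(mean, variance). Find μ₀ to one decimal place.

With known observation variance, the Normal–Normal posterior has precision τ_n = τ₀ + n/σ² and mean μ_n = (τ₀μ₀ + (n/σ²)x̄)/τ_n.
Here τ₀ = 1/89.5 = 0.011173 and τ_data = 30/23.6 = 1.271186, so τ_n = 1.282359.
Rearranging for μ₀: μ₀ = (μ_n·τ_n − τ_data·x̄)/τ₀ = (-8.4188·1.282359 − 1.271186·-8.6) / 0.011173 = 0.136276/0.011173 ≈ 12.2.

μ₀ = 12.2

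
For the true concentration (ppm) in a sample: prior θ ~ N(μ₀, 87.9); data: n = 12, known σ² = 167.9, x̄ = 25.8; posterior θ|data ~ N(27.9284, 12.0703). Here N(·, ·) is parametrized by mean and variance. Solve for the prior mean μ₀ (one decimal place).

With known observation variance, the Normal–Normal posterior has precision τ_n = τ₀ + n/σ² and mean μ_n = (τ₀μ₀ + (n/σ²)x̄)/τ_n.
Here τ₀ = 1/87.9 = 0.011377 and τ_data = 12/167.9 = 0.071471, so τ_n = 0.082848.
Rearranging for μ₀: μ₀ = (μ_n·τ_n − τ_data·x̄)/τ₀ = (27.9284·0.082848 − 0.071471·25.8) / 0.011377 = 0.469860/0.011377 ≈ 41.3.

μ₀ = 41.3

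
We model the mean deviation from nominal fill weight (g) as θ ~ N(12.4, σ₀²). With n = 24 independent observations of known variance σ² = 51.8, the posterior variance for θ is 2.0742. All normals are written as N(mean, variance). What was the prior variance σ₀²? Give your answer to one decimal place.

Posterior precision equals prior precision plus data precision: 1/σ_n² = 1/σ₀² + n/σ².
So 1/σ₀² = 1/2.0742 − 24/51.8 = 0.482114 − 0.463320 = 0.018794.
Hence σ₀² = 1/0.018794 ≈ 53.2.

σ₀² = 53.2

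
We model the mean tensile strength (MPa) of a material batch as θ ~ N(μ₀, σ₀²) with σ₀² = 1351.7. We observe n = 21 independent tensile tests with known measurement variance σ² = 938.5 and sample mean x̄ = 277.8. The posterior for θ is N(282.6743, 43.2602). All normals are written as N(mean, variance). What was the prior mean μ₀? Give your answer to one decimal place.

With known observation variance, the Normal–Normal posterior has precision τ_n = τ₀ + n/σ² and mean μ_n = (τ₀μ₀ + (n/σ²)x̄)/τ_n.
Here τ₀ = 1/1351.7 = 0.000740 and τ_data = 21/938.5 = 0.022376, so τ_n = 0.023116.
Rearranging for μ₀: μ₀ = (μ_n·τ_n − τ_data·x̄)/τ₀ = (282.6743·0.023116 − 0.022376·277.8) / 0.000740 = 0.318246/0.000740 ≈ 430.1.

μ₀ = 430.1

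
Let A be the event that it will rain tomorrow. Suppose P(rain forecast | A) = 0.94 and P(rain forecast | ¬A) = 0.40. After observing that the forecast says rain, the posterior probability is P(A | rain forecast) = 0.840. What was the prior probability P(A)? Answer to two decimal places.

P(A) = 0.69

Bayes' rule in odds form gives O(A|E) = O(A)·[P(E|A)/P(E|¬A)], hence O(A) = O(A|E)/LR.
Posterior odds = 0.840/(1−0.840) = 5.2500. LR = 0.94/0.40 = 2.3500.
Prior odds = 5.2500/2.3500 = 2.2340, so P(A) = 2.2340/(1+2.2340) ≈ 0.69.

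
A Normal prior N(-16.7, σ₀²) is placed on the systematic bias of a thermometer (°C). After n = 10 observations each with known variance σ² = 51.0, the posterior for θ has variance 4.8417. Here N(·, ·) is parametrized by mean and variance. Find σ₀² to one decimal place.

σ₀² = 95.6

For the Normal–Normal model with known σ², precisions add: τ_n = τ₀ + n/σ².
So 1/σ₀² = 1/4.8417 − 10/51.0 = 0.206539 − 0.196078 = 0.010461.
Hence σ₀² = 1/0.010461 ≈ 95.6.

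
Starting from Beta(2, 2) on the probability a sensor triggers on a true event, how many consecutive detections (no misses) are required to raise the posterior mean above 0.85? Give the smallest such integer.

k = 10

After k detections and 0 misses the posterior is Beta(2+k, 2), with mean (2+k)/(2+2+k).
Set (2+k)/(4+k) > 0.85 and solve: k > (0.85·4 − 2)/(1 − 0.85) = 9.333.
The smallest integer exceeding 9.333 is 10, and checking k=10: (12)/(14) = 0.8571 > 0.85.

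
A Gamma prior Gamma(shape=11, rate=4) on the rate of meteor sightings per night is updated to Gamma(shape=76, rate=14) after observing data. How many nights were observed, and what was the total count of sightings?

A Gamma(α, β) prior (rate parametrization) on a Poisson rate with n observations summing to S gives posterior Gamma(α+S, β+n).
Matching: Σxᵢ = 76 − 11 = 65 and n = 14 − 4 = 10.

n = 10 nights with total 65 sightings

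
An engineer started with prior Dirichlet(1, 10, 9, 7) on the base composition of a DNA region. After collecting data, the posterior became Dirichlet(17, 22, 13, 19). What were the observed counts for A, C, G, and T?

counts (16, 12, 4, 12)

For a Dirichlet(α) prior with multinomial counts c, the posterior is Dirichlet(α + c) componentwise.
Counts are posterior − prior componentwise: 17−1=16, 22−10=12, 13−9=4, 19−7=12.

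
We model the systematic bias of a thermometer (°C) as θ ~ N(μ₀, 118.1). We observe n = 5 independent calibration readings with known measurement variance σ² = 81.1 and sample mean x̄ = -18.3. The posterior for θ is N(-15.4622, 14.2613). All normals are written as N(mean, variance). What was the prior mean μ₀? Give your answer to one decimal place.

With known observation variance, the Normal–Normal posterior has precision τ_n = τ₀ + n/σ² and mean μ_n = (τ₀μ₀ + (n/σ²)x̄)/τ_n.
Here τ₀ = 1/118.1 = 0.008467 and τ_data = 5/81.1 = 0.061652, so τ_n = 0.070119.
Rearranging for μ₀: μ₀ = (μ_n·τ_n − τ_data·x̄)/τ₀ = (-15.4622·0.070119 − 0.061652·-18.3) / 0.008467 = 0.044038/0.008467 ≈ 5.2.

μ₀ = 5.2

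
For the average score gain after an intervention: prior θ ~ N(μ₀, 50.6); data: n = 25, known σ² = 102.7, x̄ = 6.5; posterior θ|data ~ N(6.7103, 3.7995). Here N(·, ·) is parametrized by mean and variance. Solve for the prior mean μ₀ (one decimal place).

The posterior mean is a precision-weighted average: μ_n = (τ₀μ₀ + τ_data·x̄)/(τ₀+τ_data), with τ₀=1/σ₀² and τ_data=n/σ².
Here τ₀ = 1/50.6 = 0.019763 and τ_data = 25/102.7 = 0.243427, so τ_n = 0.263190.
Rearranging for μ₀: μ₀ = (μ_n·τ_n − τ_data·x̄)/τ₀ = (6.7103·0.263190 − 0.243427·6.5) / 0.019763 = 0.183808/0.019763 ≈ 9.3.

μ₀ = 9.3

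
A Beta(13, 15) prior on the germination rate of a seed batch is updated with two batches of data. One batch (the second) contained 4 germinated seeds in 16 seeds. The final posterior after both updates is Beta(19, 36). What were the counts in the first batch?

Sequential conjugate updates are equivalent to a single update on the pooled data, so total successes = posterior α − prior α and total failures = posterior β − prior β.
Total across both batches: 19−13=6 germinated seeds, 36−15=21 non-germinating seeds.
Subtract the second batch: 6−4=2 germinated seeds and 21−12=9 non-germinating seeds.

2 germinated seeds and 9 non-germinating seeds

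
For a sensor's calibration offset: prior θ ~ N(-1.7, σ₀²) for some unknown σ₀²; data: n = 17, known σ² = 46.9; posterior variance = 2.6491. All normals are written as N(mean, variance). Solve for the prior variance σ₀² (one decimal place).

For the Normal–Normal model with known σ², precisions add: τ_n = τ₀ + n/σ².
So 1/σ₀² = 1/2.6491 − 17/46.9 = 0.377487 − 0.362473 = 0.015014.
Hence σ₀² = 1/0.015014 ≈ 66.6.

σ₀² = 66.6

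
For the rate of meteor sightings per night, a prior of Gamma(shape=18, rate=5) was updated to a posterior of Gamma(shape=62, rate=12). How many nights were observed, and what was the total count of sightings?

n = 7 nights with total 44 sightings

A Gamma(α, β) prior (rate parametrization) on a Poisson rate with n observations summing to S gives posterior Gamma(α+S, β+n).
Matching: Σxᵢ = 62 − 18 = 44 and n = 12 − 5 = 7.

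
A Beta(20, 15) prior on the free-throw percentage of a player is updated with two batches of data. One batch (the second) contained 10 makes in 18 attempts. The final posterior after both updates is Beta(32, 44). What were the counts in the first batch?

2 makes and 21 misses

Sequential conjugate updates are equivalent to a single update on the pooled data, so total successes = posterior α − prior α and total failures = posterior β − prior β.
Total across both batches: 32−20=12 makes, 44−15=29 misses.
Subtract the second batch: 12−10=2 makes and 29−8=21 misses.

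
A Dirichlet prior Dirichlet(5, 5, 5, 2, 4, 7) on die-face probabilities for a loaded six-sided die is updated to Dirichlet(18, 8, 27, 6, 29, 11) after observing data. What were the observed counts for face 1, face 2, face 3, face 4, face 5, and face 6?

counts (13, 3, 22, 4, 25, 4)

For a Dirichlet(α) prior with multinomial counts c, the posterior is Dirichlet(α + c) componentwise.
Counts are posterior − prior componentwise: 18−5=13, 8−5=3, 27−5=22, 6−2=4, 29−4=25, 11−7=4.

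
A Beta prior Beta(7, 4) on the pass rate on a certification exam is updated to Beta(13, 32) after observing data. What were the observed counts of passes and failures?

A Beta(α, β) prior with s successes and f failures in binomial data gives a Beta(α+s, β+f) posterior.
So s = 13 − 7 = 6 and f = 32 − 4 = 28.

6 passes and 28 failures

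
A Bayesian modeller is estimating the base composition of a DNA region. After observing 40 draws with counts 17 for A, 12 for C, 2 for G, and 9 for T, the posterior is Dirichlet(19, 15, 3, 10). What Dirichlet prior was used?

Dirichlet(2, 3, 1, 1)

For a Dirichlet(α) prior with multinomial counts c, the posterior is Dirichlet(α + c) componentwise.
Subtract each count from the matching posterior parameter: 19−17=2, 15−12=3, 3−2=1, 10−9=1.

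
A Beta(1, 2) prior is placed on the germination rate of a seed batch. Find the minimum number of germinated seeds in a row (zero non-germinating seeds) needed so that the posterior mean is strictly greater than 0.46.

After k germinated seeds and 0 non-germinating seeds the posterior is Beta(1+k, 2), with mean (1+k)/(1+2+k).
Set (1+k)/(3+k) > 0.46 and solve: k > (0.46·3 − 1)/(1 − 0.46) = 0.704.
The smallest integer exceeding 0.704 is 1, and checking k=1: (2)/(4) = 0.5000 > 0.46.

k = 1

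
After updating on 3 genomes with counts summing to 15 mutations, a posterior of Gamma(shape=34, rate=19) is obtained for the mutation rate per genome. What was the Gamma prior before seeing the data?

A Gamma(α, β) prior (rate parametrization) on a Poisson rate with n observations summing to S gives posterior Gamma(α+S, β+n).
So α = 34 − 15 = 19 and β = 19 − 3 = 16.

Gamma(shape=19, rate=16)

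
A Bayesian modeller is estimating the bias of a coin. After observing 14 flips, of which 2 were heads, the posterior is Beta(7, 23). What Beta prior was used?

Beta(5, 11)

Beta is conjugate to the binomial likelihood: posterior = Beta(α+s, β+f).
Subtract the data counts: 7−2=5, 23−12=11.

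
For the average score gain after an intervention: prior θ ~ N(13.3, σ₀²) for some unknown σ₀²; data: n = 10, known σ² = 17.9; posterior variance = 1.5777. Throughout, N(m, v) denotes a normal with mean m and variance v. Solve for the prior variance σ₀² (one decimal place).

Posterior precision equals prior precision plus data precision: 1/σ_n² = 1/σ₀² + n/σ².
So 1/σ₀² = 1/1.5777 − 10/17.9 = 0.633834 − 0.558659 = 0.075175.
Hence σ₀² = 1/0.075175 ≈ 13.3.

σ₀² = 13.3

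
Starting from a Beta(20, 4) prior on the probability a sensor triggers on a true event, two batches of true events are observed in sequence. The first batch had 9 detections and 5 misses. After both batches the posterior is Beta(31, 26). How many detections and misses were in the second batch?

2 detections and 17 misses

Because Beta–binomial updating is additive in the counts, the combined data contributed (α_post−α_prior, β_post−β_prior) successes and failures.
Total across both batches: 31−20=11 detections, 26−4=22 misses.
Subtract the first batch: 11−9=2 detections and 22−5=17 misses.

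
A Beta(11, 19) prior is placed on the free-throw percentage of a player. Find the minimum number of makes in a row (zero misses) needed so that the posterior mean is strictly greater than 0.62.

After k makes and 0 misses the posterior is Beta(11+k, 19), with mean (11+k)/(11+19+k).
Set (11+k)/(30+k) > 0.62 and solve: k > (0.62·30 − 11)/(1 − 0.62) = 20.000.
The smallest integer exceeding 20.000 is 21.

k = 21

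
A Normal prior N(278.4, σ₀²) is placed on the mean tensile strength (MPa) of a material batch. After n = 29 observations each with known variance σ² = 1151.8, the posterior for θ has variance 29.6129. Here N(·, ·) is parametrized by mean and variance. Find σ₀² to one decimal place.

σ₀² = 116.4

Posterior precision equals prior precision plus data precision: 1/σ_n² = 1/σ₀² + n/σ².
So 1/σ₀² = 1/29.6129 − 29/1151.8 = 0.033769 − 0.025178 = 0.008591.
Hence σ₀² = 1/0.008591 ≈ 116.4.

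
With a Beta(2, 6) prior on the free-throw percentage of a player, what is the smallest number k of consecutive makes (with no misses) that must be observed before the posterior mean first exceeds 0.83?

k = 28

After k makes and 0 misses the posterior is Beta(2+k, 6), with mean (2+k)/(2+6+k).
Set (2+k)/(8+k) > 0.83 and solve: k > (0.83·8 − 2)/(1 − 0.83) = 27.294.
The smallest integer exceeding 27.294 is 28, and checking k=28: (30)/(36) = 0.8333 > 0.83.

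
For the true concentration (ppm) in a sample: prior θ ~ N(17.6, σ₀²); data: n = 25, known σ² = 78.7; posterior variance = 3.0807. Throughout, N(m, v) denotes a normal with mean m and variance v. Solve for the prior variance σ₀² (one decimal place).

Posterior precision equals prior precision plus data precision: 1/σ_n² = 1/σ₀² + n/σ².
So 1/σ₀² = 1/3.0807 − 25/78.7 = 0.324602 − 0.317662 = 0.006940.
Hence σ₀² = 1/0.006940 ≈ 144.1.

σ₀² = 144.1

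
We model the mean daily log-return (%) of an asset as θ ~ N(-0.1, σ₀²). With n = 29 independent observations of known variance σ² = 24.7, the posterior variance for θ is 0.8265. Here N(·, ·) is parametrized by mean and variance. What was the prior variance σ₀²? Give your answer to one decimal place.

σ₀² = 27.9

Posterior precision equals prior precision plus data precision: 1/σ_n² = 1/σ₀² + n/σ².
So 1/σ₀² = 1/0.8265 − 29/24.7 = 1.209921 − 1.174089 = 0.035832.
Hence σ₀² = 1/0.035832 ≈ 27.9.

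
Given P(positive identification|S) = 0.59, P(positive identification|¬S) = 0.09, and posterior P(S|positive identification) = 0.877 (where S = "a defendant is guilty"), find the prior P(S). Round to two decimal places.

P(S) = 0.52

In odds form, posterior odds = prior odds × likelihood ratio, so prior odds = posterior odds ÷ LR.
Posterior odds = 0.877/(1−0.877) = 7.1301. LR = 0.59/0.09 = 6.5556.
Prior odds = 7.1301/6.5556 = 1.0876, so P(S) = 1.0876/(1+1.0876) ≈ 0.52.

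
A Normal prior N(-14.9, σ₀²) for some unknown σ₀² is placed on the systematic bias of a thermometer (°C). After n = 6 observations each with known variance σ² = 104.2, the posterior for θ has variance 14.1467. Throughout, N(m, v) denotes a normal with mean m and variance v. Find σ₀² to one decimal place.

For the Normal–Normal model with known σ², precisions add: τ_n = τ₀ + n/σ².
So 1/σ₀² = 1/14.1467 − 6/104.2 = 0.070688 − 0.057582 = 0.013106.
Hence σ₀² = 1/0.013106 ≈ 76.3.

σ₀² = 76.3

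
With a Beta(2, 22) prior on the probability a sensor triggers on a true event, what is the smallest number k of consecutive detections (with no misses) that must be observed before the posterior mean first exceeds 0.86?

k = 134

After k detections and 0 misses the posterior is Beta(2+k, 22), with mean (2+k)/(2+22+k).
Set (2+k)/(24+k) > 0.86 and solve: k > (0.86·24 − 2)/(1 − 0.86) = 133.143.
The smallest integer exceeding 133.143 is 134.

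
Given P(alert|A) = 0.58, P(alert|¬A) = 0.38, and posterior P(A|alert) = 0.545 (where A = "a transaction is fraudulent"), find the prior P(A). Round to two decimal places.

Bayes' rule in odds form gives O(A|E) = O(A)·[P(E|A)/P(E|¬A)], hence O(A) = O(A|E)/LR.
Posterior odds = 0.545/(1−0.545) = 1.1978. LR = 0.58/0.38 = 1.5263.
Prior odds = 1.1978/1.5263 = 0.7848, so P(A) = 0.7848/(1+0.7848) ≈ 0.44.

P(A) = 0.44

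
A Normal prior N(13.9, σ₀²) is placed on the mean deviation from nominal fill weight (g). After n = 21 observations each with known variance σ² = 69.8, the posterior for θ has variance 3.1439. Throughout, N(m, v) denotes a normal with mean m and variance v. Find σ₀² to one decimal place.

Posterior precision equals prior precision plus data precision: 1/σ_n² = 1/σ₀² + n/σ².
So 1/σ₀² = 1/3.1439 − 21/69.8 = 0.318076 − 0.300860 = 0.017216.
Hence σ₀² = 1/0.017216 ≈ 58.1.

σ₀² = 58.1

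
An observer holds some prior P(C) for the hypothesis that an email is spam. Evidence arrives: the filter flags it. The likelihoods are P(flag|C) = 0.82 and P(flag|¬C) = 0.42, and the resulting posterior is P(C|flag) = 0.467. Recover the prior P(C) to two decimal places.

Bayes' rule in odds form gives O(C|E) = O(C)·[P(E|C)/P(E|¬C)], hence O(C) = O(C|E)/LR.
Posterior odds = 0.467/(1−0.467) = 0.8762. LR = 0.82/0.42 = 1.9524.
Prior odds = 0.8762/1.9524 = 0.4488, so P(C) = 0.4488/(1+0.4488) ≈ 0.31.

P(C) = 0.31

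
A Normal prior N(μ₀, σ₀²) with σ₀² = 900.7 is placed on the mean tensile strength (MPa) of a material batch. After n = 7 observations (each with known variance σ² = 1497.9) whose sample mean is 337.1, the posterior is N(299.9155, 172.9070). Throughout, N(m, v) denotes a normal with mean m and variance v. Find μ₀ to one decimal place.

μ₀ = 143.4

The posterior mean is a precision-weighted average: μ_n = (τ₀μ₀ + τ_data·x̄)/(τ₀+τ_data), with τ₀=1/σ₀² and τ_data=n/σ².
Here τ₀ = 1/900.7 = 0.001110 and τ_data = 7/1497.9 = 0.004673, so τ_n = 0.005783.
Rearranging for μ₀: μ₀ = (μ_n·τ_n − τ_data·x̄)/τ₀ = (299.9155·0.005783 − 0.004673·337.1) / 0.001110 = 0.159143/0.001110 ≈ 143.4.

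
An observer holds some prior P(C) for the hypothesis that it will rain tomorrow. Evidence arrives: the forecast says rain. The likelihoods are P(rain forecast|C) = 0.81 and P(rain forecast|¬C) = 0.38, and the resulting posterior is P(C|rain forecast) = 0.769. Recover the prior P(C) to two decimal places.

In odds form, posterior odds = prior odds × likelihood ratio, so prior odds = posterior odds ÷ LR.
Posterior odds = 0.769/(1−0.769) = 3.3290. LR = 0.81/0.38 = 2.1316.
Prior odds = 3.3290/2.1316 = 1.5617, so P(C) = 1.5617/(1+1.5617) ≈ 0.61.

P(C) = 0.61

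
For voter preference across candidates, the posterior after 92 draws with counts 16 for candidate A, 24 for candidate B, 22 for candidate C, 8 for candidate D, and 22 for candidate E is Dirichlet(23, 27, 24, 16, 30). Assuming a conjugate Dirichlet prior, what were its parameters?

For a Dirichlet(α) prior with multinomial counts c, the posterior is Dirichlet(α + c) componentwise.
Subtract each count from the matching posterior parameter: 23−16=7, 27−24=3, 24−22=2, 16−8=8, 30−22=8.

Dirichlet(7, 3, 2, 8, 8)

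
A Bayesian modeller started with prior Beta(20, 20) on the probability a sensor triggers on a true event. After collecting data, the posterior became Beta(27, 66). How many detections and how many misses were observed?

7 detections and 46 misses

A Beta(a, b) prior with s successes and f failures in binomial data gives a Beta(a+s, b+f) posterior.
So s = 27 − 20 = 7 and f = 66 − 20 = 46.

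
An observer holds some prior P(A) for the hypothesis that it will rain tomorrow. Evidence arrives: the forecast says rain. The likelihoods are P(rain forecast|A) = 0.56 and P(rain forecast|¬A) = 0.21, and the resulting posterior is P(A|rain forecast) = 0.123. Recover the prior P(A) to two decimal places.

In odds form, posterior odds = prior odds × likelihood ratio, so prior odds = posterior odds ÷ LR.
Posterior odds = 0.123/(1−0.123) = 0.1403. LR = 0.56/0.21 = 2.6667.
Prior odds = 0.1403/2.6667 = 0.0526, so P(A) = 0.0526/(1+0.0526) ≈ 0.05.

P(A) = 0.05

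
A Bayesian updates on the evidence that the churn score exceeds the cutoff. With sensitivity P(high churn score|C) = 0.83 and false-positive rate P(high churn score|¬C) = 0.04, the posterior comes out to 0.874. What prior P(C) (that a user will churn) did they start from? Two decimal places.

In odds form, posterior odds = prior odds × likelihood ratio, so prior odds = posterior odds ÷ LR.
Posterior odds = 0.874/(1−0.874) = 6.9365. LR = 0.83/0.04 = 20.7500.
Prior odds = 6.9365/20.7500 = 0.3343, so P(C) = 0.3343/(1+0.3343) ≈ 0.25.

P(C) = 0.25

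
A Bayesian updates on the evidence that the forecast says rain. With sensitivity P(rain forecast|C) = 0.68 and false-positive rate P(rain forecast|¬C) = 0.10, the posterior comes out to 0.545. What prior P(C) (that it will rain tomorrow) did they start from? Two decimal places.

P(C) = 0.15

Bayes' rule in odds form gives O(C|E) = O(C)·[P(E|C)/P(E|¬C)], hence O(C) = O(C|E)/LR.
Posterior odds = 0.545/(1−0.545) = 1.1978. LR = 0.68/0.10 = 6.8000.
Prior odds = 1.1978/6.8000 = 0.1761, so P(C) = 0.1761/(1+0.1761) ≈ 0.15.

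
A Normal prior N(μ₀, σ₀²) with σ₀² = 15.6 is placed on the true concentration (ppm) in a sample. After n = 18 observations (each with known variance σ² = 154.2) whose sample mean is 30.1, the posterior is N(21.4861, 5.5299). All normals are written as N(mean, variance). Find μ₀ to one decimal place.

μ₀ = 5.8

The posterior mean is a precision-weighted average: μ_n = (τ₀μ₀ + τ_data·x̄)/(τ₀+τ_data), with τ₀=1/σ₀² and τ_data=n/σ².
Here τ₀ = 1/15.6 = 0.064103 and τ_data = 18/154.2 = 0.116732, so τ_n = 0.180835.
Rearranging for μ₀: μ₀ = (μ_n·τ_n − τ_data·x̄)/τ₀ = (21.4861·0.180835 − 0.116732·30.1) / 0.064103 = 0.371806/0.064103 ≈ 5.8.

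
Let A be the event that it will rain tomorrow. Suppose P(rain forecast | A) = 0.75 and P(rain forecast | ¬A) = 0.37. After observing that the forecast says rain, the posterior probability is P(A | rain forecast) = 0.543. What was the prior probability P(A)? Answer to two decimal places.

P(A) = 0.37

Bayes' rule in odds form gives O(A|E) = O(A)·[P(E|A)/P(E|¬A)], hence O(A) = O(A|E)/LR.
Posterior odds = 0.543/(1−0.543) = 1.1882. LR = 0.75/0.37 = 2.0270.
Prior odds = 1.1882/2.0270 = 0.5862, so P(A) = 0.5862/(1+0.5862) ≈ 0.37.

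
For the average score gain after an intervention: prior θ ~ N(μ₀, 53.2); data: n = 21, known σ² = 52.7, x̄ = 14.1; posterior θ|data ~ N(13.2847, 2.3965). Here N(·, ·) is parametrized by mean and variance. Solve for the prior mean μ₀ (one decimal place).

The posterior mean is a precision-weighted average: μ_n = (τ₀μ₀ + τ_data·x̄)/(τ₀+τ_data), with τ₀=1/σ₀² and τ_data=n/σ².
Here τ₀ = 1/53.2 = 0.018797 and τ_data = 21/52.7 = 0.398482, so τ_n = 0.417279.
Rearranging for μ₀: μ₀ = (μ_n·τ_n − τ_data·x̄)/τ₀ = (13.2847·0.417279 − 0.398482·14.1) / 0.018797 = -0.075170/0.018797 ≈ -4.0.

μ₀ = -4.0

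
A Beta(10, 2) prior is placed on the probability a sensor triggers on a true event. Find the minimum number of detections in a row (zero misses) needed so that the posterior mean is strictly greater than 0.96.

k = 39

After k detections and 0 misses the posterior is Beta(10+k, 2), with mean (10+k)/(10+2+k).
Set (10+k)/(12+k) > 0.96 and solve: k > (0.96·12 − 10)/(1 − 0.96) = 38.000.
The smallest integer exceeding 38.000 is 39, and checking k=39: (49)/(51) = 0.9608 > 0.96.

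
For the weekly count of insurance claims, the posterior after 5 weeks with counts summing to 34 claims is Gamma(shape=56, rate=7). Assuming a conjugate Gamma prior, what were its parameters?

Gamma(shape=22, rate=2)

A Gamma(α, β) prior (rate parametrization) on a Poisson rate with n observations summing to S gives posterior Gamma(α+S, β+n).
So α = 56 − 34 = 22 and β = 7 − 5 = 2.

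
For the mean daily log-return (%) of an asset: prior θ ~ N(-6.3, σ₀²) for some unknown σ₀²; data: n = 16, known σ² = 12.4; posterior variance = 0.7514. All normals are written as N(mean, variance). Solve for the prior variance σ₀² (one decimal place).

For the Normal–Normal model with known σ², precisions add: τ_n = τ₀ + n/σ².
So 1/σ₀² = 1/0.7514 − 16/12.4 = 1.330849 − 1.290323 = 0.040526.
Hence σ₀² = 1/0.040526 ≈ 24.7.

σ₀² = 24.7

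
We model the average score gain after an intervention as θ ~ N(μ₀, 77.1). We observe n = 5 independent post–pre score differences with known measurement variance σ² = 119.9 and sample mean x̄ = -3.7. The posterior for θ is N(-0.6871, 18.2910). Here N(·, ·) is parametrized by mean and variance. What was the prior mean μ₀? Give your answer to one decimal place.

μ₀ = 9.0

With known observation variance, the Normal–Normal posterior has precision τ_n = τ₀ + n/σ² and mean μ_n = (τ₀μ₀ + (n/σ²)x̄)/τ_n.
Here τ₀ = 1/77.1 = 0.012970 and τ_data = 5/119.9 = 0.041701, so τ_n = 0.054671.
Rearranging for μ₀: μ₀ = (μ_n·τ_n − τ_data·x̄)/τ₀ = (-0.6871·0.054671 − 0.041701·-3.7) / 0.012970 = 0.116729/0.012970 ≈ 9.0.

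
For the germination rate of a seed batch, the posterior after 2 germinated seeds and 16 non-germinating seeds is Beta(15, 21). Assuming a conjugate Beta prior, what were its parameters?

Beta is conjugate to the binomial likelihood: posterior = Beta(a+s, b+f).
So a = 15 − 2 = 13 and b = 21 − 16 = 5.

Beta(13, 5)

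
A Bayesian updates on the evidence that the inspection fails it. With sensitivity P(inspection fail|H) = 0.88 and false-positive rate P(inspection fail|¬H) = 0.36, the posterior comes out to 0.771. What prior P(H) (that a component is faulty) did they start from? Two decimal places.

P(H) = 0.58

Bayes' rule in odds form gives O(H|E) = O(H)·[P(E|H)/P(E|¬H)], hence O(H) = O(H|E)/LR.
Posterior odds = 0.771/(1−0.771) = 3.3668. LR = 0.88/0.36 = 2.4444.
Prior odds = 3.3668/2.4444 = 1.3774, so P(H) = 1.3774/(1+1.3774) ≈ 0.58.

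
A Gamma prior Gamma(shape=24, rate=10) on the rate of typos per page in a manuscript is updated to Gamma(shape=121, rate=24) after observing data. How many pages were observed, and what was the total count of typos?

n = 14 pages with total 97 typos

A Gamma(α, β) prior (rate parametrization) on a Poisson rate with n observations summing to S gives posterior Gamma(α+S, β+n).
Matching: Σxᵢ = 121 − 24 = 97 and n = 24 − 10 = 14.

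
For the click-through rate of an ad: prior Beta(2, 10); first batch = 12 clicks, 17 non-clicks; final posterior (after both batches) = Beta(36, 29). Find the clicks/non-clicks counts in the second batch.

Because Beta–binomial updating is additive in the counts, the combined data contributed (α_post−α_prior, β_post−β_prior) successes and failures.
Total across both batches: 36−2=34 clicks, 29−10=19 non-clicks.
Subtract the first batch: 34−12=22 clicks and 19−17=2 non-clicks.

22 clicks and 2 non-clicks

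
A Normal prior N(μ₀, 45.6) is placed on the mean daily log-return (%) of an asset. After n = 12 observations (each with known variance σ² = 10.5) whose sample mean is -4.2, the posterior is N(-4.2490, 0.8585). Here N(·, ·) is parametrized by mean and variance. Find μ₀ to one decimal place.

The posterior mean is a precision-weighted average: μ_n = (τ₀μ₀ + τ_data·x̄)/(τ₀+τ_data), with τ₀=1/σ₀² and τ_data=n/σ².
Here τ₀ = 1/45.6 = 0.021930 and τ_data = 12/10.5 = 1.142857, so τ_n = 1.164787.
Rearranging for μ₀: μ₀ = (μ_n·τ_n − τ_data·x̄)/τ₀ = (-4.2490·1.164787 − 1.142857·-4.2) / 0.021930 = -0.149181/0.021930 ≈ -6.8.

μ₀ = -6.8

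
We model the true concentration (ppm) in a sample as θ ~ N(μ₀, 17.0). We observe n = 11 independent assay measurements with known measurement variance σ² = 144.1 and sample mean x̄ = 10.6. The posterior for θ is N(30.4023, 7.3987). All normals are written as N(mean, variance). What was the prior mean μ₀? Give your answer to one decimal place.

The posterior mean is a precision-weighted average: μ_n = (τ₀μ₀ + τ_data·x̄)/(τ₀+τ_data), with τ₀=1/σ₀² and τ_data=n/σ².
Here τ₀ = 1/17.0 = 0.058824 and τ_data = 11/144.1 = 0.076336, so τ_n = 0.135160.
Rearranging for μ₀: μ₀ = (μ_n·τ_n − τ_data·x̄)/τ₀ = (30.4023·0.135160 − 0.076336·10.6) / 0.058824 = 3.300013/0.058824 ≈ 56.1.

μ₀ = 56.1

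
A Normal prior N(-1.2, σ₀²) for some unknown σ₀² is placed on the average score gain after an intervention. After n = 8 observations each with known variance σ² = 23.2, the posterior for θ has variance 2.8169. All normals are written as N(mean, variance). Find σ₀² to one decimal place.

σ₀² = 98.3

For the Normal–Normal model with known σ², precisions add: τ_n = τ₀ + n/σ².
So 1/σ₀² = 1/2.8169 − 8/23.2 = 0.355000 − 0.344828 = 0.010172.
Hence σ₀² = 1/0.010172 ≈ 98.3.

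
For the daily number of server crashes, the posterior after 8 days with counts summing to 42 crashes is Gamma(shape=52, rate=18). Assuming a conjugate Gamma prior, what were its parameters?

A Gamma(α, β) prior (rate parametrization) on a Poisson rate with n observations summing to S gives posterior Gamma(α+S, β+n).
So α = 52 − 42 = 10 and β = 18 − 8 = 10.

Gamma(shape=10, rate=10)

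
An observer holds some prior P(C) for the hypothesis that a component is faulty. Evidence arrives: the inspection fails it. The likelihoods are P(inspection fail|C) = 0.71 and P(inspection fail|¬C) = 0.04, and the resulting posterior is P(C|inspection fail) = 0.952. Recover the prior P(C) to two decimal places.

In odds form, posterior odds = prior odds × likelihood ratio, so prior odds = posterior odds ÷ LR.
Posterior odds = 0.952/(1−0.952) = 19.8333. LR = 0.71/0.04 = 17.7500.
Prior odds = 19.8333/17.7500 = 1.1174, so P(C) = 1.1174/(1+1.1174) ≈ 0.53.

P(C) = 0.53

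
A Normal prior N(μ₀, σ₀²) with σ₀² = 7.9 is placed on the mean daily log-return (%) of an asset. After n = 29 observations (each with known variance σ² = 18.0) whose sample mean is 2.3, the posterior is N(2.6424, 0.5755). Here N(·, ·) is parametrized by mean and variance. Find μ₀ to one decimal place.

μ₀ = 7.0

With known observation variance, the Normal–Normal posterior has precision τ_n = τ₀ + n/σ² and mean μ_n = (τ₀μ₀ + (n/σ²)x̄)/τ_n.
Here τ₀ = 1/7.9 = 0.126582 and τ_data = 29/18.0 = 1.611111, so τ_n = 1.737693.
Rearranging for μ₀: μ₀ = (μ_n·τ_n − τ_data·x̄)/τ₀ = (2.6424·1.737693 − 1.611111·2.3) / 0.126582 = 0.886125/0.126582 ≈ 7.0.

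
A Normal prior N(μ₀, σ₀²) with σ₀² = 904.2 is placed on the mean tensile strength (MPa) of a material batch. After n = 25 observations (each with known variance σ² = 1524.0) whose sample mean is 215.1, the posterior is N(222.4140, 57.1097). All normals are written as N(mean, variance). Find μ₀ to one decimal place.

μ₀ = 330.9

With known observation variance, the Normal–Normal posterior has precision τ_n = τ₀ + n/σ² and mean μ_n = (τ₀μ₀ + (n/σ²)x̄)/τ_n.
Here τ₀ = 1/904.2 = 0.001106 and τ_data = 25/1524.0 = 0.016404, so τ_n = 0.017510.
Rearranging for μ₀: μ₀ = (μ_n·τ_n − τ_data·x̄)/τ₀ = (222.4140·0.017510 − 0.016404·215.1) / 0.001106 = 0.365969/0.001106 ≈ 330.9.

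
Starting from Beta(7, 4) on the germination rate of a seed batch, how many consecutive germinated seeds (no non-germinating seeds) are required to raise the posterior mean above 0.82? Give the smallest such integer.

k = 12

After k germinated seeds and 0 non-germinating seeds the posterior is Beta(7+k, 4), with mean (7+k)/(7+4+k).
Set (7+k)/(11+k) > 0.82 and solve: k > (0.82·11 − 7)/(1 − 0.82) = 11.222.
The smallest integer exceeding 11.222 is 12, and checking k=12: (19)/(23) = 0.8261 > 0.82.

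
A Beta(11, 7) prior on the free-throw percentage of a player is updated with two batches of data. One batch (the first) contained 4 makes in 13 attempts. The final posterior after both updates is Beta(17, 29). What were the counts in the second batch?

2 makes and 13 misses

Because Beta–binomial updating is additive in the counts, the combined data contributed (α_post−α_prior, β_post−β_prior) successes and failures.
Total across both batches: 17−11=6 makes, 29−7=22 misses.
Subtract the first batch: 6−4=2 makes and 22−9=13 misses.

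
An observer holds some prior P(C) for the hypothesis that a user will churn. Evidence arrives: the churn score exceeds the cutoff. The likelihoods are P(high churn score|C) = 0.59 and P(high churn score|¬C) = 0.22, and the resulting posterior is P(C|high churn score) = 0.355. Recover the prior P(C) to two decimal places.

Bayes' rule in odds form gives O(C|E) = O(C)·[P(E|C)/P(E|¬C)], hence O(C) = O(C|E)/LR.
Posterior odds = 0.355/(1−0.355) = 0.5504. LR = 0.59/0.22 = 2.6818.
Prior odds = 0.5504/2.6818 = 0.2052, so P(C) = 0.2052/(1+0.2052) ≈ 0.17.

P(C) = 0.17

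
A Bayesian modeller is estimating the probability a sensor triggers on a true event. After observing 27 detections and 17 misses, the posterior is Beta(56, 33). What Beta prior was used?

Beta(29, 16)

A Beta(a, b) prior with s successes and f failures in binomial data gives a Beta(a+s, b+f) posterior.
Subtract the data counts: 56−27=29, 33−17=16.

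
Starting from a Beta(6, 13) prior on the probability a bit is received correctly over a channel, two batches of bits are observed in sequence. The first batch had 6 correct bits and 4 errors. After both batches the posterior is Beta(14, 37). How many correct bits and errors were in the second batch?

2 correct bits and 20 errors

Sequential conjugate updates are equivalent to a single update on the pooled data, so total successes = posterior α − prior α and total failures = posterior β − prior β.
Total across both batches: 14−6=8 correct bits, 37−13=24 errors.
Subtract the first batch: 8−6=2 correct bits and 24−4=20 errors.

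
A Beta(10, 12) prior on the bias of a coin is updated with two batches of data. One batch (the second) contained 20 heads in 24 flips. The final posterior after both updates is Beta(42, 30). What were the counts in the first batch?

12 heads and 14 tails

Because Beta–binomial updating is additive in the counts, the combined data contributed (α_post−α_prior, β_post−β_prior) successes and failures.
Total across both batches: 42−10=32 heads, 30−12=18 tails.
Subtract the second batch: 32−20=12 heads and 18−4=14 tails.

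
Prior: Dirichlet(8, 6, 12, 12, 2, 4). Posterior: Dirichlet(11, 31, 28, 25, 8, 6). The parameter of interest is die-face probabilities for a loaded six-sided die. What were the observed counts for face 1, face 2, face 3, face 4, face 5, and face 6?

For a Dirichlet(α) prior with multinomial counts c, the posterior is Dirichlet(α + c) componentwise.
Counts are posterior − prior componentwise: 11−8=3, 31−6=25, 28−12=16, 25−12=13, 8−2=6, 6−4=2.

counts (3, 25, 16, 13, 6, 2)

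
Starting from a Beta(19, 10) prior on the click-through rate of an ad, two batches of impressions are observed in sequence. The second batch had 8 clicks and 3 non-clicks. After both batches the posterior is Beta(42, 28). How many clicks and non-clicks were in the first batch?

15 clicks and 15 non-clicks

Sequential conjugate updates are equivalent to a single update on the pooled data, so total successes = posterior α − prior α and total failures = posterior β − prior β.
Total across both batches: 42−19=23 clicks, 28−10=18 non-clicks.
Subtract the second batch: 23−8=15 clicks and 18−3=15 non-clicks.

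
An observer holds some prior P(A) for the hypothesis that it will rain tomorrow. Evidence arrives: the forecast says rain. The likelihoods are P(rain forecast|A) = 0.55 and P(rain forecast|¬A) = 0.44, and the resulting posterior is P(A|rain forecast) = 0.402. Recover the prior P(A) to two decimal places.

P(A) = 0.35

Bayes' rule in odds form gives O(A|E) = O(A)·[P(E|A)/P(E|¬A)], hence O(A) = O(A|E)/LR.
Posterior odds = 0.402/(1−0.402) = 0.6722. LR = 0.55/0.44 = 1.2500.
Prior odds = 0.6722/1.2500 = 0.5378, so P(A) = 0.5378/(1+0.5378) ≈ 0.35.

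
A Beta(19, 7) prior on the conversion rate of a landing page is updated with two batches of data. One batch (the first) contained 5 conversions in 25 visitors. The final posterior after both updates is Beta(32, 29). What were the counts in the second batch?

Sequential conjugate updates are equivalent to a single update on the pooled data, so total successes = posterior α − prior α and total failures = posterior β − prior β.
Total across both batches: 32−19=13 conversions, 29−7=22 bounces.
Subtract the first batch: 13−5=8 conversions and 22−20=2 bounces.

8 conversions and 2 bounces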